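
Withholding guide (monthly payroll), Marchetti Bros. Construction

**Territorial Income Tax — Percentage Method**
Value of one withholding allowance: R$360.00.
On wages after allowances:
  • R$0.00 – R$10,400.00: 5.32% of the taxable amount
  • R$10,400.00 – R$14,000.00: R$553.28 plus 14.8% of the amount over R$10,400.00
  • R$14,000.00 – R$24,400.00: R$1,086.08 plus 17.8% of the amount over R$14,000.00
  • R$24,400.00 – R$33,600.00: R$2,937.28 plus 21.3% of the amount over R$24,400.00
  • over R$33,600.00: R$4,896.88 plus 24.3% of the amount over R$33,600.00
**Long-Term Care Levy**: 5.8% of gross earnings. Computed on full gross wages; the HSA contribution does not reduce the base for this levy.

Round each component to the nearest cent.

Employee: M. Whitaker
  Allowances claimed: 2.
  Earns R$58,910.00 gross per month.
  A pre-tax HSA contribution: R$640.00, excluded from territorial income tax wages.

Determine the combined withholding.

Territorial Income Tax: taxable = R$58,910.00 − R$640.00 − 2×R$360.00 = R$57,550.00
  R$4,896.88 + 24.3% × (R$57,550.00 − R$33,600.00) = R$4,896.88 + 24.3% × R$23,950.00 = R$10,716.73
Long-Term Care Levy: 5.8% × R$58,910.00 = R$3,416.78
Total: R$10,716.73 + R$3,416.78 = R$14,133.51

R$14,133.51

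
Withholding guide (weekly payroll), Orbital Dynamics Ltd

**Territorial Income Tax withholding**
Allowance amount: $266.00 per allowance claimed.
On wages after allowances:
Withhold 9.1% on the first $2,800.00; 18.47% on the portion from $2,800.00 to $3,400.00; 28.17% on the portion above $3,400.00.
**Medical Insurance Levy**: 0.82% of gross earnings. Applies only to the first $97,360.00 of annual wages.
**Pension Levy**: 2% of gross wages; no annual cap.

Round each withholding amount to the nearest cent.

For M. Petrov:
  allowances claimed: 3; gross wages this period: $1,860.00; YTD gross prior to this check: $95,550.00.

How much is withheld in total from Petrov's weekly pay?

$148.68

Territorial Income Tax: taxable = $1,860.00 − 3×$266.00 = $1,062.00
  9.1% × $1,062.00 = $96.64
Medical Insurance Levy: cap $97,360.00 − YTD $95,550.00 = $1,810.00 subject; 0.82% × $1,810.00 = $14.84
Pension Levy: 2% × $1,860.00 = $37.20
Total: $96.64 + $14.84 + $37.20 = $148.68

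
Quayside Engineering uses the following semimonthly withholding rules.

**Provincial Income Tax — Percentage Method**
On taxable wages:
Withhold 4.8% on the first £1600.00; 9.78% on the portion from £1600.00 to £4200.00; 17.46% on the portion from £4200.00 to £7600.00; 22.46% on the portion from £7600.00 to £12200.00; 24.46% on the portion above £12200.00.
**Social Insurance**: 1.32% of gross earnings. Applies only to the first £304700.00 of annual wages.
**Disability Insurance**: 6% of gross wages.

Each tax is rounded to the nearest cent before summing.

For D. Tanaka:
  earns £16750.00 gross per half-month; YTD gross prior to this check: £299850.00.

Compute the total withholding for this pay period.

Provincial Income Tax: taxable = £16750.00
  £1957.88 + 24.46% × (£16750.00 − £12200.00) = £1957.88 + 24.46% × £4550.00 = £3070.81
Social Insurance: cap £304700.00 − YTD £299850.00 = £4850.00 subject; 1.32% × £4850.00 = £64.02
Disability Insurance: 6% × £16750.00 = £1005.00
Total: £3070.81 + £64.02 + £1005.00 = £4139.83

£4139.83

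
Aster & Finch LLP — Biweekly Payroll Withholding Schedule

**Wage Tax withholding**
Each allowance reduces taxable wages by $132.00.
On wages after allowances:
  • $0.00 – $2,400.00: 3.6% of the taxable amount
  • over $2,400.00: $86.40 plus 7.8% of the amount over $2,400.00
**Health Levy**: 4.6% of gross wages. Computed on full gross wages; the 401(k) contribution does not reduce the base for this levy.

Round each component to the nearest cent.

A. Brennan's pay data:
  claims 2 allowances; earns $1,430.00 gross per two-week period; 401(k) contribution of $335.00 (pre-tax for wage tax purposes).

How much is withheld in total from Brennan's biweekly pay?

Wage Tax: taxable = $1,430.00 − $335.00 − 2×$132.00 = $831.00
  3.6% × $831.00 = $29.92
Health Levy: 4.6% × $1,430.00 = $65.78
Total: $29.92 + $65.78 = $95.70

$95.70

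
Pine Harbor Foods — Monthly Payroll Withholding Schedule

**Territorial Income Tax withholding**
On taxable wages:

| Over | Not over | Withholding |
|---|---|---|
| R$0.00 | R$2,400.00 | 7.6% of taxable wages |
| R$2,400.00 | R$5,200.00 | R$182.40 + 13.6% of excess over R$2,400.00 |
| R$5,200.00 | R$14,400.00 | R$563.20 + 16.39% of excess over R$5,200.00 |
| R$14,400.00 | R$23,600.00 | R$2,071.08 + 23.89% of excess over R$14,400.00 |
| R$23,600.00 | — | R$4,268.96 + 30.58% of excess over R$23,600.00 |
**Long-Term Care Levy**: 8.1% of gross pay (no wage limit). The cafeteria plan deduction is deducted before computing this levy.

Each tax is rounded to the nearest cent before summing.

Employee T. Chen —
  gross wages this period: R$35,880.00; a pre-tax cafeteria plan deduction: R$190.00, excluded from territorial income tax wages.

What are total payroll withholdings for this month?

Territorial Income Tax: taxable = R$35,880.00 − R$190.00 = R$35,690.00
  R$4,268.96 + 30.58% × (R$35,690.00 − R$23,600.00) = R$4,268.96 + 30.58% × R$12,090.00 = R$7,966.08
Long-Term Care Levy: 8.1% × R$35,690.00 = R$2,890.89
Total: R$7,966.08 + R$2,890.89 = R$10,856.97

R$10,856.97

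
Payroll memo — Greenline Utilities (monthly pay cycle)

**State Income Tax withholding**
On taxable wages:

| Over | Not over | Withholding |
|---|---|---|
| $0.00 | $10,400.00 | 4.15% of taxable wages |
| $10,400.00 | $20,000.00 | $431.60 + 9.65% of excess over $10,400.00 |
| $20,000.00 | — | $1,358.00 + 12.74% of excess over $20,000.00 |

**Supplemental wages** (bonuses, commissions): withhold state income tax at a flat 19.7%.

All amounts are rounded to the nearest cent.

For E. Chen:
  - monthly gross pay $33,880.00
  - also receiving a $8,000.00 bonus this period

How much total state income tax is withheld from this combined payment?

$4,702.31

State Income Tax: taxable = $33,880.00
  $1,358.00 + 12.74% × ($33,880.00 − $20,000.00) = $1,358.00 + 12.74% × $13,880.00 = $3,126.31
Supplemental (19.7% flat on bonus): 19.7% × $8,000.00 = $1,576.00
Total state income tax: $3,126.31 + $1,576.00 = $4,702.31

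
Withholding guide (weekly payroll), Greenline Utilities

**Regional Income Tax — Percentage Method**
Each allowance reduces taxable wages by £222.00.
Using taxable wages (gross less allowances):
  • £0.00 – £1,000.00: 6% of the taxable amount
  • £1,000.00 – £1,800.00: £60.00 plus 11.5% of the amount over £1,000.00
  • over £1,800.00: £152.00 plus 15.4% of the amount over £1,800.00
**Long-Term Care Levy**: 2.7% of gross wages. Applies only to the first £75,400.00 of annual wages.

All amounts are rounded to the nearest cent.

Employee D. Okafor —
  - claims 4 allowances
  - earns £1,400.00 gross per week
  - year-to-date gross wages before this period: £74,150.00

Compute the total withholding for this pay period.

£64.47

Regional Income Tax: taxable = £1,400.00 − 4×£222.00 = £512.00
  6% × £512.00 = £30.72
Long-Term Care Levy: cap £75,400.00 − YTD £74,150.00 = £1,250.00 subject; 2.7% × £1,250.00 = £33.75
Total: £30.72 + £33.75 = £64.47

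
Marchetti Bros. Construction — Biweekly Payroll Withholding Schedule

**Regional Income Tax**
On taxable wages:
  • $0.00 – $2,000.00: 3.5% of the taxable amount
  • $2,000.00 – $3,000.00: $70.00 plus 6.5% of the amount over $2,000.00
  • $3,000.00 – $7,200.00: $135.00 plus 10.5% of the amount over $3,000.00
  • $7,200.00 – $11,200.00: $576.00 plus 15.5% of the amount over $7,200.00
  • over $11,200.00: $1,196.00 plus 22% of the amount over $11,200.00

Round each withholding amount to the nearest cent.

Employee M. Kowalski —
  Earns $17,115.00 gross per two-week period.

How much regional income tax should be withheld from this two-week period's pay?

$2,497.30

Regional Income Tax: taxable = $17,115.00
  $1,196.00 + 22% × ($17,115.00 − $11,200.00) = $1,196.00 + 22% × $5,915.00 = $2,497.30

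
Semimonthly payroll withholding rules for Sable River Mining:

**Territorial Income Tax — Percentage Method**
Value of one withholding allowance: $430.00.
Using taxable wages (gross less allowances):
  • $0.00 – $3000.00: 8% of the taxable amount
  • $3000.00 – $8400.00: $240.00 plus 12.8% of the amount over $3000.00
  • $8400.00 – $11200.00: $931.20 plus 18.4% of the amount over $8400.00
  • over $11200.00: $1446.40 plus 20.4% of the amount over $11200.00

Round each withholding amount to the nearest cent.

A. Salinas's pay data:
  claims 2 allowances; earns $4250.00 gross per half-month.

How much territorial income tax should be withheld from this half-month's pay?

$289.92

Territorial Income Tax: taxable = $4250.00 − 2×$430.00 = $3390.00
  $240.00 + 12.8% × ($3390.00 − $3000.00) = $240.00 + 12.8% × $390.00 = $289.92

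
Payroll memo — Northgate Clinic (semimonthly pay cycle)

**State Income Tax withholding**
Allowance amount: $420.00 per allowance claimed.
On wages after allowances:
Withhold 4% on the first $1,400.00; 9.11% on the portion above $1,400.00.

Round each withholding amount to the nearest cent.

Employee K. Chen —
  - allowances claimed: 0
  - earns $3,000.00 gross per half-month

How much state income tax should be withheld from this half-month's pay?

State Income Tax: taxable = $3,000.00
  $56.00 + 9.11% × ($3,000.00 − $1,400.00) = $56.00 + 9.11% × $1,600.00 = $201.76

$201.76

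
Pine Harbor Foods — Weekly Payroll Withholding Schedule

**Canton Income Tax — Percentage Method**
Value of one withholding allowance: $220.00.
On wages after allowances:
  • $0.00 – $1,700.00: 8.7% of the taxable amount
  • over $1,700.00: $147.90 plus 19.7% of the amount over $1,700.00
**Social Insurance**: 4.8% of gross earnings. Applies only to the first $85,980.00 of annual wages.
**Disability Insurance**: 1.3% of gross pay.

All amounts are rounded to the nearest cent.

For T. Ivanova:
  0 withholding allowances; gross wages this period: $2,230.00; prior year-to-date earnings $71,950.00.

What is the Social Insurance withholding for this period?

Social Insurance: 4.8% × $2,230.00 = $107.04

$107.04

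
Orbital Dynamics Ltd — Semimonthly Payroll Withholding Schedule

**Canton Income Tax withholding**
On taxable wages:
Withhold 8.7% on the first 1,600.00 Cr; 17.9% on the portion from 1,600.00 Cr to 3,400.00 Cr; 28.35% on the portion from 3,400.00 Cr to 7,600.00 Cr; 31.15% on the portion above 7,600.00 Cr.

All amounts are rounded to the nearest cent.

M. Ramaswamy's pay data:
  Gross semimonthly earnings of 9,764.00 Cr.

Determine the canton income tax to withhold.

Canton Income Tax: taxable = 9,764.00 Cr
  1,652.10 Cr + 31.15% × (9,764.00 Cr − 7,600.00 Cr) = 1,652.10 Cr + 31.15% × 2,164.00 Cr = 2,326.19 Cr

2,326.19 Cr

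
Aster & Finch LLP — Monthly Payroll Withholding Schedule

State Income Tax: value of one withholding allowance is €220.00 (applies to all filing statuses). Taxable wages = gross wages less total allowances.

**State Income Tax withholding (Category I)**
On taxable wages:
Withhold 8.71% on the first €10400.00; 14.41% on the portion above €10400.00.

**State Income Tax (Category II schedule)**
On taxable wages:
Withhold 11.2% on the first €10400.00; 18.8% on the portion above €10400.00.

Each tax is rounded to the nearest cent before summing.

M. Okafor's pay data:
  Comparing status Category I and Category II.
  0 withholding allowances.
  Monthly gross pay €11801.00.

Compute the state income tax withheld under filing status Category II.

State Income Tax (Category II): taxable = €11801.00
  €1164.80 + 18.8% × (€11801.00 − €10400.00) = €1164.80 + 18.8% × €1401.00 = €1428.19

€1428.19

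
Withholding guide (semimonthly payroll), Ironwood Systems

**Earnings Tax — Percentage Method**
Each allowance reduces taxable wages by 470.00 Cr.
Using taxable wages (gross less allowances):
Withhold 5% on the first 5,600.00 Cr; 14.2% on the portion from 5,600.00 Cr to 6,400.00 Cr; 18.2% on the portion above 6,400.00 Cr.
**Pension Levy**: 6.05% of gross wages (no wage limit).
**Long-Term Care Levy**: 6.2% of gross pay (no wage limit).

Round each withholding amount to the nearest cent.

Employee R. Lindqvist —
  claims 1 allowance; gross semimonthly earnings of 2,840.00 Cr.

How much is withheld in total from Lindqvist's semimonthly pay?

Earnings Tax: taxable = 2,840.00 Cr − 1×470.00 Cr = 2,370.00 Cr
  5% × 2,370.00 Cr = 118.50 Cr
Pension Levy: 6.05% × 2,840.00 Cr = 171.82 Cr
Long-Term Care Levy: 6.2% × 2,840.00 Cr = 176.08 Cr
Total: 118.50 Cr + 171.82 Cr + 176.08 Cr = 466.40 Cr

466.40 Cr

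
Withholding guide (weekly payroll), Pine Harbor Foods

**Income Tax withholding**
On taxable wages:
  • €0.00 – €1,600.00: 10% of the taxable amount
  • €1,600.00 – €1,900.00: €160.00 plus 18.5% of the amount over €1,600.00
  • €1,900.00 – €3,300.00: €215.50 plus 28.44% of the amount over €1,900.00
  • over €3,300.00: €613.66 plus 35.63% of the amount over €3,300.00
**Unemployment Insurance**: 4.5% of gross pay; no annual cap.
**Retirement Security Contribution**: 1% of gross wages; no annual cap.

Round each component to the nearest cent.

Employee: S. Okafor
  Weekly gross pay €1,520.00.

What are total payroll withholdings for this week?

Income Tax: taxable = €1,520.00
  10% × €1,520.00 = €152.00
Unemployment Insurance: 4.5% × €1,520.00 = €68.40
Retirement Security Contribution: 1% × €1,520.00 = €15.20
Total: €152.00 + €68.40 + €15.20 = €235.60

€235.60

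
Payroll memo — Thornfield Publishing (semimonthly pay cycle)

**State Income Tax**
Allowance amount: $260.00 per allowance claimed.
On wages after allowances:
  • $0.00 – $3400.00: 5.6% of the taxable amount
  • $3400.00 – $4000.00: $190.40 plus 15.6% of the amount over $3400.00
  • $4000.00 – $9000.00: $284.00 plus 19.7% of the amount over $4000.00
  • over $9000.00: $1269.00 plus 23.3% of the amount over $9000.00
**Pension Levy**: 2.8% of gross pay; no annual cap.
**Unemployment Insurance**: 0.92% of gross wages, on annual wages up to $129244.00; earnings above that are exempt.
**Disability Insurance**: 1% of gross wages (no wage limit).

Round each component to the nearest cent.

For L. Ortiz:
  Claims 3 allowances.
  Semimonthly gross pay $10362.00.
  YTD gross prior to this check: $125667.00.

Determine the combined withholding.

$1831.28

State Income Tax: taxable = $10362.00 − 3×$260.00 = $9582.00
  $1269.00 + 23.3% × ($9582.00 − $9000.00) = $1269.00 + 23.3% × $582.00 = $1404.61
Pension Levy: 2.8% × $10362.00 = $290.14
Unemployment Insurance: cap $129244.00 − YTD $125667.00 = $3577.00 subject; 0.92% × $3577.00 = $32.91
Disability Insurance: 1% × $10362.00 = $103.62
Total: $1404.61 + $290.14 + $32.91 + $103.62 = $1831.28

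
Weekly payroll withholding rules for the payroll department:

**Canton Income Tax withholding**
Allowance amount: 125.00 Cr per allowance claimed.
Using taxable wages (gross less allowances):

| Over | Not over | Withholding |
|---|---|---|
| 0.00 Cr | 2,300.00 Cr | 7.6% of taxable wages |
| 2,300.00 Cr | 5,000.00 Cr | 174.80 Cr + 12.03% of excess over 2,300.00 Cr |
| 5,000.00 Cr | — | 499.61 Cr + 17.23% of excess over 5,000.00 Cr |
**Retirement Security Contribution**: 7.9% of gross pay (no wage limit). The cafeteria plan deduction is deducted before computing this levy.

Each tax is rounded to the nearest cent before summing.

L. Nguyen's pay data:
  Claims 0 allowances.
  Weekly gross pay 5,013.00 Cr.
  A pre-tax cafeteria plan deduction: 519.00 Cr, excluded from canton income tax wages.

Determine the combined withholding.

793.77 Cr

Canton Income Tax: taxable = 5,013.00 Cr − 519.00 Cr = 4,494.00 Cr
  174.80 Cr + 12.03% × (4,494.00 Cr − 2,300.00 Cr) = 174.80 Cr + 12.03% × 2,194.00 Cr = 438.74 Cr
Retirement Security Contribution: 7.9% × 4,494.00 Cr = 355.03 Cr
Total: 438.74 Cr + 355.03 Cr = 793.77 Cr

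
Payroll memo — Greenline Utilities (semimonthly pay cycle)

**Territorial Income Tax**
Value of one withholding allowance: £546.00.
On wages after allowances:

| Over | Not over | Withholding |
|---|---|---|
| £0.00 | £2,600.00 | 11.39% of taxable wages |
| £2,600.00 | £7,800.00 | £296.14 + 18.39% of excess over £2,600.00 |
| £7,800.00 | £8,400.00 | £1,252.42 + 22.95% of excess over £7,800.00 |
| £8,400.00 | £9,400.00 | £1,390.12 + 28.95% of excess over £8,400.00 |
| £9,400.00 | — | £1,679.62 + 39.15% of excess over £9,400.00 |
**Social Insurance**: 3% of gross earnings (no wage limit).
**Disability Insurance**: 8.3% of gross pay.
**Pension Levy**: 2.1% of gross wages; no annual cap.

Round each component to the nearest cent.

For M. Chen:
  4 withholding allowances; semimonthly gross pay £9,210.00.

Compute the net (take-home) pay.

£6,865.78

Territorial Income Tax: taxable = £9,210.00 − 4×£546.00 = £7,026.00
  £296.14 + 18.39% × (£7,026.00 − £2,600.00) = £296.14 + 18.39% × £4,426.00 = £1,110.08
Social Insurance: 3% × £9,210.00 = £276.30
Disability Insurance: 8.3% × £9,210.00 = £764.43
Pension Levy: 2.1% × £9,210.00 = £193.41
Total withheld: £1,110.08 + £276.30 + £764.43 + £193.41 = £2,344.22
Net pay: £9,210.00 − £2,344.22 = £6,865.78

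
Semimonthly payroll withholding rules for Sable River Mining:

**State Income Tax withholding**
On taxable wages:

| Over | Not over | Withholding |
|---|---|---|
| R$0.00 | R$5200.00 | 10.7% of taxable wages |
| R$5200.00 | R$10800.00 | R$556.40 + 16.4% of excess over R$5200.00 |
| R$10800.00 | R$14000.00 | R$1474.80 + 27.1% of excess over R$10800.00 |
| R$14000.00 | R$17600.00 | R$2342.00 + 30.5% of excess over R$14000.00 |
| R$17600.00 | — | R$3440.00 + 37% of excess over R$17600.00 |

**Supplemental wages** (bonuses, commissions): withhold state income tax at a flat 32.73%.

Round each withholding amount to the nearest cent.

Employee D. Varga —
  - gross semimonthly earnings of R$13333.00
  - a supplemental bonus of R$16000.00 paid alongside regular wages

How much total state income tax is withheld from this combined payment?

State Income Tax: taxable = R$13333.00
  R$1474.80 + 27.1% × (R$13333.00 − R$10800.00) = R$1474.80 + 27.1% × R$2533.00 = R$2161.24
Supplemental (32.73% flat on bonus): 32.73% × R$16000.00 = R$5236.80
Total state income tax: R$2161.24 + R$5236.80 = R$7398.04

R$7398.04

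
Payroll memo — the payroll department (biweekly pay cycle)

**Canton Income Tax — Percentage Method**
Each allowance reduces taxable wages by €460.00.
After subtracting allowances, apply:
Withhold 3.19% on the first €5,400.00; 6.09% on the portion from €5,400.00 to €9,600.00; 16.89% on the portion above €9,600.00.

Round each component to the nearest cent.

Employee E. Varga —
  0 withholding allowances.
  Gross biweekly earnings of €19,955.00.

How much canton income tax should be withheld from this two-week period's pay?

€2,177.00

Canton Income Tax: taxable = €19,955.00
  €428.04 + 16.89% × (€19,955.00 − €9,600.00) = €428.04 + 16.89% × €10,355.00 = €2,177.00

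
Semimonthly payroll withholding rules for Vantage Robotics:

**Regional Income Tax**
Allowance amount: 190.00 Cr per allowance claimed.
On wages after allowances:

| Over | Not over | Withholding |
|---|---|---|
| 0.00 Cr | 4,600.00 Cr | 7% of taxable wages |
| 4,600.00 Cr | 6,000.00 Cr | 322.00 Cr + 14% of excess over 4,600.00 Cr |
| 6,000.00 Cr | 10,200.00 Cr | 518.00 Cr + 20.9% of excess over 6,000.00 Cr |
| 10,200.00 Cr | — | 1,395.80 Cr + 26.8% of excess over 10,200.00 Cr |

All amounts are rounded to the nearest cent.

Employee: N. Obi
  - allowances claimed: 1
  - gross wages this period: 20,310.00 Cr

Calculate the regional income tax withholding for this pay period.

Regional Income Tax: taxable = 20,310.00 Cr − 1×190.00 Cr = 20,120.00 Cr
  1,395.80 Cr + 26.8% × (20,120.00 Cr − 10,200.00 Cr) = 1,395.80 Cr + 26.8% × 9,920.00 Cr = 4,054.36 Cr

4,054.36 Cr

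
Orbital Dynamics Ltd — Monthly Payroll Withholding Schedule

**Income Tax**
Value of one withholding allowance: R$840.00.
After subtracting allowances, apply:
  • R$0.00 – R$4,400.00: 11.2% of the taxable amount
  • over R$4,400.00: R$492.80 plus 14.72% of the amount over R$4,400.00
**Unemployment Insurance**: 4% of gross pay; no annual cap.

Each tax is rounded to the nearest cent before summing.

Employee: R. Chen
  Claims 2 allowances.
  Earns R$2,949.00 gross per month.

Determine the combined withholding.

Income Tax: taxable = R$2,949.00 − 2×R$840.00 = R$1,269.00
  11.2% × R$1,269.00 = R$142.13
Unemployment Insurance: 4% × R$2,949.00 = R$117.96
Total: R$142.13 + R$117.96 = R$260.09

R$260.09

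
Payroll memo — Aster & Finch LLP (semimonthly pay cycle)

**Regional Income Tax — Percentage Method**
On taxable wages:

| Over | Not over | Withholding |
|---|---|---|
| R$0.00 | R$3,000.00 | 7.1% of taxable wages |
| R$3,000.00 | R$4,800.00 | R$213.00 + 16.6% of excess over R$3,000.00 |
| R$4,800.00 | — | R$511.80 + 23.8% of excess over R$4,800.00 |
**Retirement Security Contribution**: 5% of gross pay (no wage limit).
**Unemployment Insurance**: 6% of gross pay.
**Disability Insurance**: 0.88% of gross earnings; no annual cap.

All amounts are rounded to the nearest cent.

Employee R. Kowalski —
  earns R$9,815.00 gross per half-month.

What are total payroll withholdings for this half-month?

Regional Income Tax: taxable = R$9,815.00
  R$511.80 + 23.8% × (R$9,815.00 − R$4,800.00) = R$511.80 + 23.8% × R$5,015.00 = R$1,705.37
Retirement Security Contribution: 5% × R$9,815.00 = R$490.75
Unemployment Insurance: 6% × R$9,815.00 = R$588.90
Disability Insurance: 0.88% × R$9,815.00 = R$86.37
Total: R$1,705.37 + R$490.75 + R$588.90 + R$86.37 = R$2,871.39

R$2,871.39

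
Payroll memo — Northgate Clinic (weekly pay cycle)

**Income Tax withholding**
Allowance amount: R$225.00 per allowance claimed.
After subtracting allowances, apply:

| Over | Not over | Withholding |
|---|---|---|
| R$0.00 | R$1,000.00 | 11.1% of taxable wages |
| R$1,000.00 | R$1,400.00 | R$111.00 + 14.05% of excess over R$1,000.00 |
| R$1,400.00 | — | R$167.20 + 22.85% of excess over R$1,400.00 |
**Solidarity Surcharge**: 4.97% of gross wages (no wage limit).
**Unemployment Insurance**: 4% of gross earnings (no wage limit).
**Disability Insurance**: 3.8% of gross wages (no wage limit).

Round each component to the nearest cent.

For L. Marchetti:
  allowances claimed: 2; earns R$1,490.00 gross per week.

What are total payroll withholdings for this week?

Income Tax: taxable = R$1,490.00 − 2×R$225.00 = R$1,040.00
  R$111.00 + 14.05% × (R$1,040.00 − R$1,000.00) = R$111.00 + 14.05% × R$40.00 = R$116.62
Solidarity Surcharge: 4.97% × R$1,490.00 = R$74.05
Unemployment Insurance: 4% × R$1,490.00 = R$59.60
Disability Insurance: 3.8% × R$1,490.00 = R$56.62
Total: R$116.62 + R$74.05 + R$59.60 + R$56.62 = R$306.89

R$306.89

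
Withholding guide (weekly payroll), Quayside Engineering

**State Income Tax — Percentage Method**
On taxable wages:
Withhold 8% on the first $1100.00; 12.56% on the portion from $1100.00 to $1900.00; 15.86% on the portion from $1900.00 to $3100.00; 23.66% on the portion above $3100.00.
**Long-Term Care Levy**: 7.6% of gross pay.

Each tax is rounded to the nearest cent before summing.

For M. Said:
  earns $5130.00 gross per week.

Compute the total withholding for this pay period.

State Income Tax: taxable = $5130.00
  $378.80 + 23.66% × ($5130.00 − $3100.00) = $378.80 + 23.66% × $2030.00 = $859.10
Long-Term Care Levy: 7.6% × $5130.00 = $389.88
Total: $859.10 + $389.88 = $1248.98

$1248.98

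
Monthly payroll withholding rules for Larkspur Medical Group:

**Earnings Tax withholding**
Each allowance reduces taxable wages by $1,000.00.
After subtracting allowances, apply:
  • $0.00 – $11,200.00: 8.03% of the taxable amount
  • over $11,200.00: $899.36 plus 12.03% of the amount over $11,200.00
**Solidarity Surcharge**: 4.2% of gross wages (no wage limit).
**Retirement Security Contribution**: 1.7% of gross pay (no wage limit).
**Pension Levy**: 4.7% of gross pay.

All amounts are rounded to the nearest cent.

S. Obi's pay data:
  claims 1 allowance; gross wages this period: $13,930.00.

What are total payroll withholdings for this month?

Earnings Tax: taxable = $13,930.00 − 1×$1,000.00 = $12,930.00
  $899.36 + 12.03% × ($12,930.00 − $11,200.00) = $899.36 + 12.03% × $1,730.00 = $1,107.48
Solidarity Surcharge: 4.2% × $13,930.00 = $585.06
Retirement Security Contribution: 1.7% × $13,930.00 = $236.81
Pension Levy: 4.7% × $13,930.00 = $654.71
Total: $1,107.48 + $585.06 + $236.81 + $654.71 = $2,584.06

$2,584.06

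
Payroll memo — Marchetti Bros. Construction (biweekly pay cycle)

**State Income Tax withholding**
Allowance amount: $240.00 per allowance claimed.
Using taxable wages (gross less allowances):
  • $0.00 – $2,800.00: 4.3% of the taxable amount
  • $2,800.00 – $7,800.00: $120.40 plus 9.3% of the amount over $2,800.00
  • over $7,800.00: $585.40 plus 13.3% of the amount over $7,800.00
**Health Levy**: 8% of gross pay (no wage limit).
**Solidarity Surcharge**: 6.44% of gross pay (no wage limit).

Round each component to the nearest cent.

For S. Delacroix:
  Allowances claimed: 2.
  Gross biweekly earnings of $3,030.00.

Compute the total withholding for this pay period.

$547.18

State Income Tax: taxable = $3,030.00 − 2×$240.00 = $2,550.00
  4.3% × $2,550.00 = $109.65
Health Levy: 8% × $3,030.00 = $242.40
Solidarity Surcharge: 6.44% × $3,030.00 = $195.13
Total: $109.65 + $242.40 + $195.13 = $547.18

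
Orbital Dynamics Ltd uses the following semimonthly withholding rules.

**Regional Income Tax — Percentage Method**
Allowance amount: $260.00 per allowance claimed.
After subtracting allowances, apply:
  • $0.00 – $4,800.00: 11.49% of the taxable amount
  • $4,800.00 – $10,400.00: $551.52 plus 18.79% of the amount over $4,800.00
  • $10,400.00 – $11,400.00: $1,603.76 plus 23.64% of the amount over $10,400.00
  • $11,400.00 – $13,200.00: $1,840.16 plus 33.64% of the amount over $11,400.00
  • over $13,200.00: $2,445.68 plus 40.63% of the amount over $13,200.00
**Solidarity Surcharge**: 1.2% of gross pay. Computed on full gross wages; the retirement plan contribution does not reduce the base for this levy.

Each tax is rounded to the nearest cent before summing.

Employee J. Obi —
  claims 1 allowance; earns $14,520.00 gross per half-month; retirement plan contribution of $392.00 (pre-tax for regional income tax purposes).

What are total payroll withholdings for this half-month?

Regional Income Tax: taxable = $14,520.00 − $392.00 − 1×$260.00 = $13,868.00
  $2,445.68 + 40.63% × ($13,868.00 − $13,200.00) = $2,445.68 + 40.63% × $668.00 = $2,717.09
Solidarity Surcharge: 1.2% × $14,520.00 = $174.24
Total: $2,717.09 + $174.24 = $2,891.33

$2,891.33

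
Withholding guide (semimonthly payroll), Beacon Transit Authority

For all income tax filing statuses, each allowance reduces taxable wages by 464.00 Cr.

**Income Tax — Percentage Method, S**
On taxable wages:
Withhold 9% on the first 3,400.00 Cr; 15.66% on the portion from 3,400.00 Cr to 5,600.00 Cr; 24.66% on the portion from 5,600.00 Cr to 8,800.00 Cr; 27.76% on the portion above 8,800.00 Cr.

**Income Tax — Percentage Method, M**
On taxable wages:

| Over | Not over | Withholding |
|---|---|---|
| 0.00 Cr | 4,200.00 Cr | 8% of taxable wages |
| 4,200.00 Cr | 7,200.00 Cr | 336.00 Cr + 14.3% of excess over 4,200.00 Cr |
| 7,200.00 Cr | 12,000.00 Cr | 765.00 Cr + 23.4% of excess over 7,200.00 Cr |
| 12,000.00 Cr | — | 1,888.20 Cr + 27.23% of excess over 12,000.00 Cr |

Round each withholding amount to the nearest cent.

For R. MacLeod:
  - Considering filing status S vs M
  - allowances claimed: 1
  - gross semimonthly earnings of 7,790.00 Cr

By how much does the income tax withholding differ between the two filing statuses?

281.67 Cr

Income Tax (S): taxable = 7,790.00 Cr − 1×464.00 Cr = 7,326.00 Cr
  650.52 Cr + 24.66% × (7,326.00 Cr − 5,600.00 Cr) = 650.52 Cr + 24.66% × 1,726.00 Cr = 1,076.15 Cr
Income Tax (M): taxable = 7,790.00 Cr − 1×464.00 Cr = 7,326.00 Cr
  765.00 Cr + 23.4% × (7,326.00 Cr − 7,200.00 Cr) = 765.00 Cr + 23.4% × 126.00 Cr = 794.48 Cr
Difference: |1,076.15 Cr − 794.48 Cr| = 281.67 Cr (higher under S)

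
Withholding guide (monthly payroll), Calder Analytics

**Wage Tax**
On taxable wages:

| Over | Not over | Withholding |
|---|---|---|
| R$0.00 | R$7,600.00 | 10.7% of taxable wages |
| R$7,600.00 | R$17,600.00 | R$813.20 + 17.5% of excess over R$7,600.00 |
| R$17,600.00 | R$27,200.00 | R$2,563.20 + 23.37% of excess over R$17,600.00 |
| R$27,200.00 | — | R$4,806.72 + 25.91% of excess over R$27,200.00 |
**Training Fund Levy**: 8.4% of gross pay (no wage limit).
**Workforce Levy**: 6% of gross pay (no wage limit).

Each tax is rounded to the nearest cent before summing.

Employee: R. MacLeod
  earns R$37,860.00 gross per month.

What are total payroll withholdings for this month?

Wage Tax: taxable = R$37,860.00
  R$4,806.72 + 25.91% × (R$37,860.00 − R$27,200.00) = R$4,806.72 + 25.91% × R$10,660.00 = R$7,568.73
Training Fund Levy: 8.4% × R$37,860.00 = R$3,180.24
Workforce Levy: 6% × R$37,860.00 = R$2,271.60
Total: R$7,568.73 + R$3,180.24 + R$2,271.60 = R$13,020.57

R$13,020.57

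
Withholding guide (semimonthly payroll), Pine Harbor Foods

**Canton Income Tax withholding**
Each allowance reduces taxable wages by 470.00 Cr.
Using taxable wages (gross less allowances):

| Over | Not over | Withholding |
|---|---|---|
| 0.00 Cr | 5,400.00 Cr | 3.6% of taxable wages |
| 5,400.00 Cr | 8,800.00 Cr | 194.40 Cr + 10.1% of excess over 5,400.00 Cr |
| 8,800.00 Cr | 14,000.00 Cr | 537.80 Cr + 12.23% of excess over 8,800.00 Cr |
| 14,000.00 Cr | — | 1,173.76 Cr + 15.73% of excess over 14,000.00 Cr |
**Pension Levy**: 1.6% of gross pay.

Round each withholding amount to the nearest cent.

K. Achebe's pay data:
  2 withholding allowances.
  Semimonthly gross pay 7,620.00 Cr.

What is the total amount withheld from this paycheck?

445.60 Cr

Canton Income Tax: taxable = 7,620.00 Cr − 2×470.00 Cr = 6,680.00 Cr
  194.40 Cr + 10.1% × (6,680.00 Cr − 5,400.00 Cr) = 194.40 Cr + 10.1% × 1,280.00 Cr = 323.68 Cr
Pension Levy: 1.6% × 7,620.00 Cr = 121.92 Cr
Total: 323.68 Cr + 121.92 Cr = 445.60 Cr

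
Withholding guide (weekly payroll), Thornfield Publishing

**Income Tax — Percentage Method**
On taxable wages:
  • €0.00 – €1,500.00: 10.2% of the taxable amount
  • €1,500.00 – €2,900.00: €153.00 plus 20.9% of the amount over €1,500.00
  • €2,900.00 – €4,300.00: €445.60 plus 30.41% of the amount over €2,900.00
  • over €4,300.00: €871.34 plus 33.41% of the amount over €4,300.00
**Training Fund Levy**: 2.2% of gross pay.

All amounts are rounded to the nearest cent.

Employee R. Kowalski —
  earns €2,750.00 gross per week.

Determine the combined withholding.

Income Tax: taxable = €2,750.00
  €153.00 + 20.9% × (€2,750.00 − €1,500.00) = €153.00 + 20.9% × €1,250.00 = €414.25
Training Fund Levy: 2.2% × €2,750.00 = €60.50
Total: €414.25 + €60.50 = €474.75

€474.75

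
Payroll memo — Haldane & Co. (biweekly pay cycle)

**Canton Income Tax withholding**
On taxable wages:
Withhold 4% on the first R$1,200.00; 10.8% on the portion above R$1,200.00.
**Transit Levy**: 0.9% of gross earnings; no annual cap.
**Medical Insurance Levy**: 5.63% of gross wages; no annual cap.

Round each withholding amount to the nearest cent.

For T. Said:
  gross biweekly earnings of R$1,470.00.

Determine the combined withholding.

R$173.15

Canton Income Tax: taxable = R$1,470.00
  R$48.00 + 10.8% × (R$1,470.00 − R$1,200.00) = R$48.00 + 10.8% × R$270.00 = R$77.16
Transit Levy: 0.9% × R$1,470.00 = R$13.23
Medical Insurance Levy: 5.63% × R$1,470.00 = R$82.76
Total: R$77.16 + R$13.23 + R$82.76 = R$173.15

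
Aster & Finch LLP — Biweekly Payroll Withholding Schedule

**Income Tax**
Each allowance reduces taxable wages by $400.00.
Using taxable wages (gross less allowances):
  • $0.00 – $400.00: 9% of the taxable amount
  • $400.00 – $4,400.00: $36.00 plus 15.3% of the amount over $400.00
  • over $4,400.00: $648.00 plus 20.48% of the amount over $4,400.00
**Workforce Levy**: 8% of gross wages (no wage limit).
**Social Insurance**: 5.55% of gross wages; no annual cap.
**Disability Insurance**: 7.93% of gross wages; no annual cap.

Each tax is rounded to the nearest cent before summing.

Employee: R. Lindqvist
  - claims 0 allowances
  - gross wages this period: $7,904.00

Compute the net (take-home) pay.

Income Tax: taxable = $7,904.00
  $648.00 + 20.48% × ($7,904.00 − $4,400.00) = $648.00 + 20.48% × $3,504.00 = $1,365.62
Workforce Levy: 8% × $7,904.00 = $632.32
Social Insurance: 5.55% × $7,904.00 = $438.67
Disability Insurance: 7.93% × $7,904.00 = $626.79
Total withheld: $1,365.62 + $632.32 + $438.67 + $626.79 = $3,063.40
Net pay: $7,904.00 − $3,063.40 = $4,840.60

$4,840.60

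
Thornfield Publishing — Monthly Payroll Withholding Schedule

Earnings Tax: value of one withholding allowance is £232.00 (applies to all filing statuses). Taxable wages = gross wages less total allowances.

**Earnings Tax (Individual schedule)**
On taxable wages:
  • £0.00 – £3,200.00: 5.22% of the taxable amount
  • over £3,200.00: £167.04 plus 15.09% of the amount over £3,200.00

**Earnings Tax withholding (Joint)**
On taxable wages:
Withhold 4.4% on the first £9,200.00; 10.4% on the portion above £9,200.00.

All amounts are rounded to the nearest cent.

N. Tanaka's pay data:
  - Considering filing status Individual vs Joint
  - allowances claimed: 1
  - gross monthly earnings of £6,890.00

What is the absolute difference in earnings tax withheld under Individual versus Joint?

£395.90

Earnings Tax (Individual): taxable = £6,890.00 − 1×£232.00 = £6,658.00
  £167.04 + 15.09% × (£6,658.00 − £3,200.00) = £167.04 + 15.09% × £3,458.00 = £688.85
Earnings Tax (Joint): taxable = £6,890.00 − 1×£232.00 = £6,658.00
  4.4% × £6,658.00 = £292.95
Difference: |£688.85 − £292.95| = £395.90 (higher under Individual)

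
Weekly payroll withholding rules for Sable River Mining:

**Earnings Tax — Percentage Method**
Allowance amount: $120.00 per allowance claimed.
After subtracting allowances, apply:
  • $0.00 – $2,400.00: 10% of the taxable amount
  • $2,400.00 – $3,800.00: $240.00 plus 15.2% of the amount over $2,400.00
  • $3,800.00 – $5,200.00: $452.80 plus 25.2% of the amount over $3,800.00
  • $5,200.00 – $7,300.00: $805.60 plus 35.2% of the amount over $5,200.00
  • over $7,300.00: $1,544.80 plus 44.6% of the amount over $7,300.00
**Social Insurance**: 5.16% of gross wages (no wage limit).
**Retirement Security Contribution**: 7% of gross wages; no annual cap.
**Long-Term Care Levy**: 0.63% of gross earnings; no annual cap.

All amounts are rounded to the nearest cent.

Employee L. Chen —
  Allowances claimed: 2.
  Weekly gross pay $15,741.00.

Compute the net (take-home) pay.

Earnings Tax: taxable = $15,741.00 − 2×$120.00 = $15,501.00
  $1,544.80 + 44.6% × ($15,501.00 − $7,300.00) = $1,544.80 + 44.6% × $8,201.00 = $5,202.45
Social Insurance: 5.16% × $15,741.00 = $812.24
Retirement Security Contribution: 7% × $15,741.00 = $1,101.87
Long-Term Care Levy: 0.63% × $15,741.00 = $99.17
Total withheld: $5,202.45 + $812.24 + $1,101.87 + $99.17 = $7,215.73
Net pay: $15,741.00 − $7,215.73 = $8,525.27

$8,525.27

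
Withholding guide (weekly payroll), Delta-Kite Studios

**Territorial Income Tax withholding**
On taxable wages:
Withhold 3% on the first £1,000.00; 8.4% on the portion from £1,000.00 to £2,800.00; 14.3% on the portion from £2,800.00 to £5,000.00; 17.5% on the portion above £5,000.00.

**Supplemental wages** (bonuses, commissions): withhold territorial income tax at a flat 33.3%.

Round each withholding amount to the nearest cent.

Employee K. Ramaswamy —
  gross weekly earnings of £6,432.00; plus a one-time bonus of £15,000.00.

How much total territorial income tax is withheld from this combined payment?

£5,741.40

Territorial Income Tax: taxable = £6,432.00
  £495.80 + 17.5% × (£6,432.00 − £5,000.00) = £495.80 + 17.5% × £1,432.00 = £746.40
Supplemental (33.3% flat on bonus): 33.3% × £15,000.00 = £4,995.00
Total territorial income tax: £746.40 + £4,995.00 = £5,741.40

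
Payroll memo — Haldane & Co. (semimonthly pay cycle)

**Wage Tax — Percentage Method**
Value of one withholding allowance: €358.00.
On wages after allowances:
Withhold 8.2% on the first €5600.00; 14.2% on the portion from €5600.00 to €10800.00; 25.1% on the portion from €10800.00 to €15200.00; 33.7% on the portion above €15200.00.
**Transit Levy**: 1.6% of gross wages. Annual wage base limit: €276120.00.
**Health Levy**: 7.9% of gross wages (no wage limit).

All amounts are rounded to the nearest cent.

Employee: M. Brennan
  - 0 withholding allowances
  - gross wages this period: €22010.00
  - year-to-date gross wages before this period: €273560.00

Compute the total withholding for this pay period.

€6376.72

Wage Tax: taxable = €22010.00
  €2302.00 + 33.7% × (€22010.00 − €15200.00) = €2302.00 + 33.7% × €6810.00 = €4596.97
Transit Levy: cap €276120.00 − YTD €273560.00 = €2560.00 subject; 1.6% × €2560.00 = €40.96
Health Levy: 7.9% × €22010.00 = €1738.79
Total: €4596.97 + €40.96 + €1738.79 = €6376.72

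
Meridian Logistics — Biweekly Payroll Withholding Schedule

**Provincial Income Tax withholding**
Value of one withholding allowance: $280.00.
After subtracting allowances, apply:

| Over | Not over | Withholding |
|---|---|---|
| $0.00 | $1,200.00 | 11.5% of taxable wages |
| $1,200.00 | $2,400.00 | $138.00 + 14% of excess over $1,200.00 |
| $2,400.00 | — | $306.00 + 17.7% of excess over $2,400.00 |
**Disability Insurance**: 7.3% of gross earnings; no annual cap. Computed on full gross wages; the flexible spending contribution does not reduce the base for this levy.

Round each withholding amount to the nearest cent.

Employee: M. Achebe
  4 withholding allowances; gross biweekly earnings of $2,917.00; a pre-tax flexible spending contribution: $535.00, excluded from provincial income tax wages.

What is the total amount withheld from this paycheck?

$359.62

Provincial Income Tax: taxable = $2,917.00 − $535.00 − 4×$280.00 = $1,262.00
  $138.00 + 14% × ($1,262.00 − $1,200.00) = $138.00 + 14% × $62.00 = $146.68
Disability Insurance: 7.3% × $2,917.00 = $212.94
Total: $146.68 + $212.94 = $359.62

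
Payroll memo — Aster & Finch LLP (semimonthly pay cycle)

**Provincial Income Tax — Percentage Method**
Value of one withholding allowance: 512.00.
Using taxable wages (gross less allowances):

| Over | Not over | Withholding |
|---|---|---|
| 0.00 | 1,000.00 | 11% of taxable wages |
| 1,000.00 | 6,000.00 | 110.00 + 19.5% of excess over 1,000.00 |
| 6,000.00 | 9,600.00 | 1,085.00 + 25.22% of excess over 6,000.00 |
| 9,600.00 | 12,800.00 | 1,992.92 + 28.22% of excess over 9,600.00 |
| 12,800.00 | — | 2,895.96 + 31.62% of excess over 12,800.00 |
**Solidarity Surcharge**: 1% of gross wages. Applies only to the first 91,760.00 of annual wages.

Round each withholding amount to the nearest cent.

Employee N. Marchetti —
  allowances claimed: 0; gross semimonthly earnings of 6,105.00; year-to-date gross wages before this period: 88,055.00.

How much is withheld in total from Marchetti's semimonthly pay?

1,148.53

Provincial Income Tax: taxable = 6,105.00
  1,085.00 + 25.22% × (6,105.00 − 6,000.00) = 1,085.00 + 25.22% × 105.00 = 1,111.48
Solidarity Surcharge: cap 91,760.00 − YTD 88,055.00 = 3,705.00 subject; 1% × 3,705.00 = 37.05
Total: 1,111.48 + 37.05 = 1,148.53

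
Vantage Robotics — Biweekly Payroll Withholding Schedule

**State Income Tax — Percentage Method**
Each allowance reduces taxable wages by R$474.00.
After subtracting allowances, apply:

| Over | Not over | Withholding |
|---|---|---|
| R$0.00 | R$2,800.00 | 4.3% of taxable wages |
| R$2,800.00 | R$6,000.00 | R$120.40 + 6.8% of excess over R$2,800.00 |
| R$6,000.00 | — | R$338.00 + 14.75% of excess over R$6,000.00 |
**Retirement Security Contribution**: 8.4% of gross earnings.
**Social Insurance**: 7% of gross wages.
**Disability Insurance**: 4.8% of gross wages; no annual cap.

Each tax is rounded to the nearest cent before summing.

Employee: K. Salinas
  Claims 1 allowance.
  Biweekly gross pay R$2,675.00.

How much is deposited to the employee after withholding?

R$2,040.01

State Income Tax: taxable = R$2,675.00 − 1×R$474.00 = R$2,201.00
  4.3% × R$2,201.00 = R$94.64
Retirement Security Contribution: 8.4% × R$2,675.00 = R$224.70
Social Insurance: 7% × R$2,675.00 = R$187.25
Disability Insurance: 4.8% × R$2,675.00 = R$128.40
Total withheld: R$94.64 + R$224.70 + R$187.25 + R$128.40 = R$634.99
Net pay: R$2,675.00 − R$634.99 = R$2,040.01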